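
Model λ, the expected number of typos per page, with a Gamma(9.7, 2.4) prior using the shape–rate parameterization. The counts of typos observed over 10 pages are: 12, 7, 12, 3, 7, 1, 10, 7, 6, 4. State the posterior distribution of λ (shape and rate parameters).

The Poisson likelihood adds the total count to the shape and the number of exposure periods to the rate. Here ∑xᵢ = 69 and n = 10, so shape 9.7→78.7 and rate 2.4→12.4.

Posterior: Gamma(shape=78.7, rate=12.4)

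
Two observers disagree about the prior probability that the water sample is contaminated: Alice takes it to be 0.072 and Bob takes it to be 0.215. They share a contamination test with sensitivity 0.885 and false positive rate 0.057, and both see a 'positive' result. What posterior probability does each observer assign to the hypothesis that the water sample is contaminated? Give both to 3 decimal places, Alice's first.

The likelihood ratio for a 'positive' result is 0.885/0.057 = 15.526.
Alice: prior odds 0.072/0.928 = 0.077586; posterior odds 1.2046; posterior probability 0.546.
Bob: prior odds 0.215/0.785 = 0.27389; posterior odds 4.2524; posterior probability 0.810.

Alice: 0.546; Bob: 0.810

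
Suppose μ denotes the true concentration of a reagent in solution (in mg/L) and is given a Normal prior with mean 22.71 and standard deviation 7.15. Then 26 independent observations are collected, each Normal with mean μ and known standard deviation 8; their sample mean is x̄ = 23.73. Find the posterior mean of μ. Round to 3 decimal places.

Posterior mean ≈ 23.683

Prior precision 1/τ₀² = 1/7.15² = 0.0195609; data precision n/σ² = 26/8² = 0.406250.
Posterior precision = 0.0195609 + 0.406250 = 0.425811.
Posterior mean = (0.0195609·22.71 + 0.406250·23.73) / 0.425811 = 23.683.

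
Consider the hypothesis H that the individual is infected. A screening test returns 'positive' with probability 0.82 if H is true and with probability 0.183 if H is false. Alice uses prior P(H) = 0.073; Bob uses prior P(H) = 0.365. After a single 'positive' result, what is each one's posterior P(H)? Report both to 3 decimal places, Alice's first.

The likelihood ratio for a 'positive' result is 0.82/0.183 = 4.4809.
Alice: prior odds 0.073/0.927 = 0.078749; posterior odds 0.35286; posterior probability 0.261.
Bob: prior odds 0.365/0.635 = 0.57480; posterior odds 2.5756; posterior probability 0.720.

Alice: 0.261; Bob: 0.720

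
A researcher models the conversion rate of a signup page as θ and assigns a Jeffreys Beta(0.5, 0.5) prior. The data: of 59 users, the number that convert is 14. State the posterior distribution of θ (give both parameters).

Posterior: Beta(14.5, 45.5)

Observing 14 successes and 45 failures updates Beta(0.5, 0.5) by adding the success and failure counts to the two shape parameters: α = 0.5+14 = 14.5, β = 0.5+45 = 45.5.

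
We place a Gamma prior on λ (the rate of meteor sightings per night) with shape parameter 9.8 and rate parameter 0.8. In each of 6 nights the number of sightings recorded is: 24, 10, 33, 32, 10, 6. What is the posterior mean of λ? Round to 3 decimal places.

Posterior mean ≈ 18.353

Total count ∑xᵢ = 115 over n = 6 nights.
Gamma is conjugate to the Poisson likelihood: posterior is Gamma(shape = 9.8+115 = 124.8, rate = 0.8+6 = 6.8).
E[λ | data] = 124.8/6.8 = 18.353.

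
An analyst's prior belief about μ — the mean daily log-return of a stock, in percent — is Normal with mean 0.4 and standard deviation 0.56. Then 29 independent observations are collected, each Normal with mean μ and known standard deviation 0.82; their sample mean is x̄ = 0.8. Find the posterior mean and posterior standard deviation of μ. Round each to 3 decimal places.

With known σ, the Normal prior is conjugate. Weight on the data is w = (n/σ²)/(n/σ² + 1/τ₀²) = 43.1291/(43.1291+3.18878) = 0.93115.
Posterior mean = w·x̄ + (1−w)·μ₀ = 0.93115·0.8 + 0.068845·0.4 = 0.772. Posterior variance = 1/(43.1291+3.18878) = 0.0215899, so SD = 0.147.

Posterior mean ≈ 0.772; posterior SD ≈ 0.147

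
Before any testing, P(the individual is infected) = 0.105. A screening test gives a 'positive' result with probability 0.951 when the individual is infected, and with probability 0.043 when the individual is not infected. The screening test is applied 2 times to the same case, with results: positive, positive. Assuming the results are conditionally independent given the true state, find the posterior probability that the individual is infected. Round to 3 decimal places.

With H the event that the individual is infected, the joint likelihood of the observed sequence is P(data|H) = 0.951·0.951 = 0.90440 and P(data|¬H) = 0.043·0.043 = 0.0018490.
Bayes: P(H|data) = 0.105·0.90440 / (0.105·0.90440 + 0.895·0.0018490) = 0.094962/0.096617 = 0.9829.

Posterior P(H) ≈ 0.983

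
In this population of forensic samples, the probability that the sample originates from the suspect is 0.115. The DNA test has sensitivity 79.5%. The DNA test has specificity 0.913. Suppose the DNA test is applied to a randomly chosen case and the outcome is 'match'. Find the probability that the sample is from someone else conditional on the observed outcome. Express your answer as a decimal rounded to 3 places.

Let H be the event that the sample originates from the suspect. P(H) = 0.115, so P(¬H) = 0.885. With E the 'match' result, P(E|H) = 0.795 and P(E|¬H) = 0.087.
P(E) = 0.795·0.115 + 0.087·0.885 = 0.091425 + 0.076995 = 0.16842.
By Bayes' theorem, P(H|E) = 0.091425 / 0.16842 = 0.543. Hence P(¬H|E) = 1 − 0.543 = 0.457.

P(¬H | E) ≈ 0.457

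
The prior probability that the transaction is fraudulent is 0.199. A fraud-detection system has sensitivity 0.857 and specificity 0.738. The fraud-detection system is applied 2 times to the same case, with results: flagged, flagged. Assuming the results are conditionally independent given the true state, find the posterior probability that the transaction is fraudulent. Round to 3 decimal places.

Let H be the event that the transaction is fraudulent; start with P(H) = 0.199. P('flagged'|H) = 0.857, P('flagged'|¬H) = 0.262.
Update on result 1 ('flagged'): P(H) ← 0.857·0.1990 / (0.857·0.1990 + 0.262·0.8010) = 0.17054/0.38040 = 0.4483.
Update on result 2 ('flagged'): P(H) ← 0.857·0.4483 / (0.857·0.4483 + 0.262·0.5517) = 0.38421/0.52875 = 0.7266.

Posterior P(H) ≈ 0.727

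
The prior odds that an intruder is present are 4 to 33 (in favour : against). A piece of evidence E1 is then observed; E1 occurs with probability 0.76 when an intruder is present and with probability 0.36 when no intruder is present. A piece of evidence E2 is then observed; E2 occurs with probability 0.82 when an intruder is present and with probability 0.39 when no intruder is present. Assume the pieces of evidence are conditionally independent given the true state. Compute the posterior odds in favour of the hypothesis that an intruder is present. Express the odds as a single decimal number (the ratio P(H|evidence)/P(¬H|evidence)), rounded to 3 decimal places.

Posterior odds ≈ 0.538

Prior odds = 4/33 = 0.12121. In log-odds, ln(0.12121) = -2.1102.
Add log likelihood ratios: ln(2.1111) + ln(2.1026) = 1.4904.
Posterior log-odds = -0.61984, so posterior odds = exp(-0.61984) = 0.53803.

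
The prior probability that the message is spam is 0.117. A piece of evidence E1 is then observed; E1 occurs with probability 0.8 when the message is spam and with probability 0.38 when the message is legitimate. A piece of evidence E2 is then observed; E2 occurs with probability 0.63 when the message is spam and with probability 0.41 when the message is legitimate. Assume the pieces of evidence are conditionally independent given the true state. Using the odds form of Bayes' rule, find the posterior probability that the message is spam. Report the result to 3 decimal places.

Prior odds = 0.117/(1−0.117) = 0.13250.
Likelihood ratio for E1 = 0.8/0.38 = 2.1053.
Likelihood ratio for E2 = 0.63/0.41 = 1.5366.
Posterior odds = prior odds × LR₁ × LR₂ = 0.42864.
Posterior probability = odds/(1+odds) = 0.42864/1.4286 = 0.300.

Posterior probability ≈ 0.300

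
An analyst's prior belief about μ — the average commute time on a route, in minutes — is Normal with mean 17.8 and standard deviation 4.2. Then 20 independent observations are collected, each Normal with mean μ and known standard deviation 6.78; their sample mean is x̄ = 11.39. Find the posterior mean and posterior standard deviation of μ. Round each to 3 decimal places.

Prior precision 1/τ₀² = 1/4.2² = 0.0566893; data precision n/σ² = 20/6.78² = 0.435081.
Posterior precision = 0.0566893 + 0.435081 = 0.491771, giving posterior SD = 1/√0.491771 = 1.426.
Posterior mean = (0.0566893·17.8 + 0.435081·11.39) / 0.491771 = 12.129.

Posterior mean ≈ 12.129; posterior SD ≈ 1.426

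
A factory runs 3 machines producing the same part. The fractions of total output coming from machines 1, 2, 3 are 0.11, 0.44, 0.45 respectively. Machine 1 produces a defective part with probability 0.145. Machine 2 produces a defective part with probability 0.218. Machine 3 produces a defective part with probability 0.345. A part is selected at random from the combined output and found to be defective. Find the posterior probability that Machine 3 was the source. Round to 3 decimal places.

Posterior probability ≈ 0.581

P(defective|M1) = 0.145; P(defective|M2) = 0.218; P(defective|M3) = 0.345.
Prior × likelihood for each source: 0.11·0.145=0.01595, 0.44·0.218=0.09592, 0.45·0.345=0.1552. Summing gives P(defective) = 0.26712.
P(Machine 3 | defective) = 0.1552 / 0.26712 = 0.581.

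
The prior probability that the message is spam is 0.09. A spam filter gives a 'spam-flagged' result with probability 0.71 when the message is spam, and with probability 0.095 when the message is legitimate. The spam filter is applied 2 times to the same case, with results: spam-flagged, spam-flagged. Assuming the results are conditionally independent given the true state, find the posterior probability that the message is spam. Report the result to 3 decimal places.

With H the event that the message is spam, the joint likelihood of the observed sequence is P(data|H) = 0.71·0.71 = 0.50410 and P(data|¬H) = 0.095·0.095 = 0.0090250.
Bayes: P(H|data) = 0.09·0.50410 / (0.09·0.50410 + 0.91·0.0090250) = 0.045369/0.053582 = 0.8467.

Posterior P(H) ≈ 0.847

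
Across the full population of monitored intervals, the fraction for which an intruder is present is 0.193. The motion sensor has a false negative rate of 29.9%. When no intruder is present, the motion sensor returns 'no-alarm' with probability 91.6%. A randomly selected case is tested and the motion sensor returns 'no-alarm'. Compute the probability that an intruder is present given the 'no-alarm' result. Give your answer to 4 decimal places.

P(H | E) ≈ 0.0724

Let H be the event that an intruder is present. P(H) = 0.193, so P(¬H) = 0.807. With E the 'no-alarm' result, P(E|H) = 0.299 and P(E|¬H) = 0.916.
P(E) = 0.299·0.193 + 0.916·0.807 = 0.057707 + 0.73921 = 0.79692.
By Bayes' theorem, P(H|E) = 0.057707 / 0.79692 = 0.0724.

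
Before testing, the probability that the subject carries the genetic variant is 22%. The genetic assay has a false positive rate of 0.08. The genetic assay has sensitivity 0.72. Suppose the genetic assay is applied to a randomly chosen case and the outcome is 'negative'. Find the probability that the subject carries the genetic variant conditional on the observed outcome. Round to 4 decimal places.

P(H | E) ≈ 0.0791

Write H for 'the subject carries the genetic variant'. Prior odds H:¬H = 0.22/0.78 = 0.28205. For the 'negative' outcome, the likelihood ratio is 0.28/0.92 = 0.30435.
Posterior odds = 0.28205 × 0.30435 = 0.085842, so P(H|E) = 0.085842/(1+0.085842) = 0.0791.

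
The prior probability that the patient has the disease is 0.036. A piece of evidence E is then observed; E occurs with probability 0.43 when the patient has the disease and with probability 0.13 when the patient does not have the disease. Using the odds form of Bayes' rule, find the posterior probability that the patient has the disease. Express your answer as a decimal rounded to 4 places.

Prior odds = 0.036/(1−0.036) = 0.037344.
Likelihood ratio for E = 0.43/0.13 = 3.3077.
Posterior odds = prior odds × LR = 0.12352.
Posterior probability = odds/(1+odds) = 0.12352/1.1235 = 0.1099.

Posterior probability ≈ 0.1099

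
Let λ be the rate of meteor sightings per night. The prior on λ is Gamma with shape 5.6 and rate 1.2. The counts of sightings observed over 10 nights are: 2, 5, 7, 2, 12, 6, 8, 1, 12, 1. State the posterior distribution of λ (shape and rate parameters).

Posterior: Gamma(shape=61.6, rate=11.2)

The Poisson likelihood adds the total count to the shape and the number of exposure periods to the rate. Here ∑xᵢ = 56 and n = 10, so shape 5.6→61.6 and rate 1.2→11.2.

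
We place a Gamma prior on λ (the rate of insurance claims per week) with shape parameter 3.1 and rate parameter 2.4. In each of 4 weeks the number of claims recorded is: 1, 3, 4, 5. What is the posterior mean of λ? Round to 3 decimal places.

Posterior mean ≈ 2.516

The Poisson likelihood adds the total count to the shape and the number of exposure periods to the rate. Here ∑xᵢ = 13 and n = 4, so shape 3.1→16.1 and rate 2.4→6.4.
Posterior mean = shape/rate = 16.1/6.4 = 2.516.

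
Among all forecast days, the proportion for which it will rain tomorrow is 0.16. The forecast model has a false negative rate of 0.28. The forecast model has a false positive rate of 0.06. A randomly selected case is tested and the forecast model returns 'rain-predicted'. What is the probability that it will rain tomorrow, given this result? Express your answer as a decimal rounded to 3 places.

Let H be the event that it will rain tomorrow. P(H) = 0.16, so P(¬H) = 0.84. With E the 'rain-predicted' result, P(E|H) = 0.72 and P(E|¬H) = 0.06.
P(E) = 0.72·0.16 + 0.06·0.84 = 0.11520 + 0.050400 = 0.16560.
By Bayes' theorem, P(H|E) = 0.11520 / 0.16560 = 0.696.

P(H | E) ≈ 0.696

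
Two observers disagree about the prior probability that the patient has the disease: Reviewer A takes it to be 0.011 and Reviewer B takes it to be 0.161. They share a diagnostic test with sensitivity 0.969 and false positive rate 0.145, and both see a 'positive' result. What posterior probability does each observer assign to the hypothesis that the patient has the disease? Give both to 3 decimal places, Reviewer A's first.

Reviewer A: 0.069; Reviewer B: 0.562

The likelihood ratio for a 'positive' result is 0.969/0.145 = 6.6828.
Reviewer A: prior odds 0.011/0.989 = 0.011122; posterior odds 0.074328; posterior probability 0.069.
Reviewer B: prior odds 0.161/0.839 = 0.19190; posterior odds 1.2824; posterior probability 0.562.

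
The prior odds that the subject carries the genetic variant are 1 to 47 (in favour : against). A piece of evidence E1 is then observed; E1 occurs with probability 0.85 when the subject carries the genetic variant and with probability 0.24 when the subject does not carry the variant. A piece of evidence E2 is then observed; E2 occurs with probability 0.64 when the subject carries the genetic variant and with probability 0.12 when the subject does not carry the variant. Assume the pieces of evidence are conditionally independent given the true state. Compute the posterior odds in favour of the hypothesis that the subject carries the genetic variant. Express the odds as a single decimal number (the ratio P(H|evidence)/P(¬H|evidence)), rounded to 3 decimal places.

Posterior odds ≈ 0.402

Prior odds = 1/47 = 0.021277.
Likelihood ratio for E1 = 0.85/0.24 = 3.5417.
Likelihood ratio for E2 = 0.64/0.12 = 5.3333.
Posterior odds = prior odds × LR₁ × LR₂ = 0.40189.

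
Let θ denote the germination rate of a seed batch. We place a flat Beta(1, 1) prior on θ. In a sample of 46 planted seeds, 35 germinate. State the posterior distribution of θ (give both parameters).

The binomial likelihood is conjugate to the Beta prior: with 35 successes and 11 failures, the posterior is Beta(1+35, 1+11) = Beta(36, 12).

Posterior: Beta(36, 12)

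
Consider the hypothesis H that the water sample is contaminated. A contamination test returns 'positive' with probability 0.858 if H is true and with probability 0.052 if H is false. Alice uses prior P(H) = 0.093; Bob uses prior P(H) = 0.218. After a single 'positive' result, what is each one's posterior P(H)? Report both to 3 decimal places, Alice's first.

Alice: 0.629; Bob: 0.821

The likelihood ratio for a 'positive' result is 0.858/0.052 = 16.500.
Alice: prior odds 0.093/0.907 = 0.10254; posterior odds 1.6918; posterior probability 0.629.
Bob: prior odds 0.218/0.782 = 0.27877; posterior odds 4.5997; posterior probability 0.821.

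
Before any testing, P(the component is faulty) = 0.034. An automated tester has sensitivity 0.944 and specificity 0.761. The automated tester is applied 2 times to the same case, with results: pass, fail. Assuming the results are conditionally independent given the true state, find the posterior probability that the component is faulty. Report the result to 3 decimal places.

With H the event that the component is faulty, the joint likelihood of the observed sequence is P(data|H) = 0.056·0.944 = 0.052864 and P(data|¬H) = 0.761·0.239 = 0.18188.
Bayes: P(H|data) = 0.034·0.052864 / (0.034·0.052864 + 0.966·0.18188) = 0.0017974/0.17749 = 0.0101.

Posterior P(H) ≈ 0.010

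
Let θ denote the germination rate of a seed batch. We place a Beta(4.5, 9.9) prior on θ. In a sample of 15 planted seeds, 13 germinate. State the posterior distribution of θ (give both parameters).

Observing 13 successes and 2 failures updates Beta(4.5, 9.9) by adding the success and failure counts to the two shape parameters: α = 4.5+13 = 17.5, β = 9.9+2 = 11.9.

Posterior: Beta(17.5, 11.9)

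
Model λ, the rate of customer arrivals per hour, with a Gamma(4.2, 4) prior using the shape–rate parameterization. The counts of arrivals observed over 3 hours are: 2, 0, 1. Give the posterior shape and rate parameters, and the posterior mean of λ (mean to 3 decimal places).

Posterior: Gamma(shape=7.2, rate=7); mean ≈ 1.029

Total count ∑xᵢ = 3 over n = 3 hours.
Gamma is conjugate to the Poisson likelihood: posterior is Gamma(shape = 4.2+3 = 7.2, rate = 4+3 = 7).
Posterior mean = shape/rate = 7.2/7 = 1.029.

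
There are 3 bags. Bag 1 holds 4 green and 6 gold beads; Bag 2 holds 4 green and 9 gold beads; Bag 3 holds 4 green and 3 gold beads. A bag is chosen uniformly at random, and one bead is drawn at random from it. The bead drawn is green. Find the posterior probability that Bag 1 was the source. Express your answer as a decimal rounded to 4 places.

P(green|Bag 1) = 0.4; P(green|Bag 2) = 0.3077; P(green|Bag 3) = 0.5714.
Prior × likelihood for each source: 0.333333·0.4=0.1333, 0.333333·0.3077=0.1026, 0.333333·0.5714=0.1905. Summing gives P(green) = 0.42637.
P(Bag 1 | green) = 0.1333 / 0.42637 = 0.3127.

Posterior probability ≈ 0.3127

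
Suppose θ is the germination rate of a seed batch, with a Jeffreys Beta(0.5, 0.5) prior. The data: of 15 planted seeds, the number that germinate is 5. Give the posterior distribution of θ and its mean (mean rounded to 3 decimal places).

Posterior: Beta(5.5, 10.5); mean ≈ 0.344

Observing 5 successes and 10 failures updates Beta(0.5, 0.5) by adding the success and failure counts to the two shape parameters: α = 0.5+5 = 5.5, β = 0.5+10 = 10.5.
Posterior mean = α/(α+β) = 5.5/16 = 0.344.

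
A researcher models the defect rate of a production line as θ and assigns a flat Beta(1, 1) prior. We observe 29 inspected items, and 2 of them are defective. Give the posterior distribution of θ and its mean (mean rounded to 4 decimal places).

Posterior: Beta(3, 28); mean ≈ 0.0968

The binomial likelihood is conjugate to the Beta prior: with 2 successes and 27 failures, the posterior is Beta(1+2, 1+27) = Beta(3, 28).
E[θ | data] = 3/(3+28) = 0.0968.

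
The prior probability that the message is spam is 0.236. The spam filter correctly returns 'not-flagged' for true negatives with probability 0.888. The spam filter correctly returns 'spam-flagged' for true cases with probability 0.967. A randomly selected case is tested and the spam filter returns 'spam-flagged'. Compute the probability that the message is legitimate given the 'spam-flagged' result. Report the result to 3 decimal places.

Write H for 'the message is spam'. Prior odds H:¬H = 0.236/0.764 = 0.30890. For the 'spam-flagged' outcome, the likelihood ratio is 0.967/0.112 = 8.6339.
Posterior odds = 0.30890 × 8.6339 = 2.6670, so P(H|E) = 2.6670/(1+2.6670) = 0.727. Then P(¬H|E) = 1 − 0.727 = 0.273.

P(¬H | E) ≈ 0.273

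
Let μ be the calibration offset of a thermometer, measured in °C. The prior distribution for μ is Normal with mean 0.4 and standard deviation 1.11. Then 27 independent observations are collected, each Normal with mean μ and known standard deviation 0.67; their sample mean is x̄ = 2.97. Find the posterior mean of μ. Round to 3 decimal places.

Posterior mean ≈ 2.936

With known σ, the Normal prior is conjugate. Weight on the data is w = (n/σ²)/(n/σ² + 1/τ₀²) = 60.1470/(60.1470+0.811622) = 0.98669.
Posterior mean = w·x̄ + (1−w)·μ₀ = 0.98669·2.97 + 0.013314·0.4 = 2.936.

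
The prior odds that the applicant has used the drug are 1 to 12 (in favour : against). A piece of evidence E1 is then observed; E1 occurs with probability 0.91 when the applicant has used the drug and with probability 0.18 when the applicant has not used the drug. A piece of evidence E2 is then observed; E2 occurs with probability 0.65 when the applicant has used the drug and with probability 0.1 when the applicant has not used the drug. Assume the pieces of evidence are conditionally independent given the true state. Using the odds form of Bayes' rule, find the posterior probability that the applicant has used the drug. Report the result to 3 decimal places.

Prior odds = 1/12 = 0.083333.
Likelihood ratio for E1 = 0.91/0.18 = 5.0556.
Likelihood ratio for E2 = 0.65/0.1 = 6.5000.
Posterior odds = prior odds × LR₁ × LR₂ = 2.7384.
Posterior probability = odds/(1+odds) = 2.7384/3.7384 = 0.733.

Posterior probability ≈ 0.733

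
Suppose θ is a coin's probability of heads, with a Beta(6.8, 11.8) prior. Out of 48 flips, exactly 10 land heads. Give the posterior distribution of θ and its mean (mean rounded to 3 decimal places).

Posterior: Beta(16.8, 49.8); mean ≈ 0.252

The binomial likelihood is conjugate to the Beta prior: with 10 successes and 38 failures, the posterior is Beta(6.8+10, 11.8+38) = Beta(16.8, 49.8).
E[θ | data] = 16.8/(16.8+49.8) = 0.252.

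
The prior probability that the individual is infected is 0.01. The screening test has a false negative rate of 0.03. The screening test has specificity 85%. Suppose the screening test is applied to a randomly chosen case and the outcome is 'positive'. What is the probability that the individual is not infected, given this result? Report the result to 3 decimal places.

P(¬H | E) ≈ 0.939

Let H be the event that the individual is infected. P(H) = 0.01, so P(¬H) = 0.99. With E the 'positive' result, P(E|H) = 0.97 and P(E|¬H) = 0.15.
P(E) = 0.97·0.01 + 0.15·0.99 = 0.0097000 + 0.14850 = 0.15820.
By Bayes' theorem, P(H|E) = 0.0097000 / 0.15820 = 0.061. Hence P(¬H|E) = 1 − 0.061 = 0.939.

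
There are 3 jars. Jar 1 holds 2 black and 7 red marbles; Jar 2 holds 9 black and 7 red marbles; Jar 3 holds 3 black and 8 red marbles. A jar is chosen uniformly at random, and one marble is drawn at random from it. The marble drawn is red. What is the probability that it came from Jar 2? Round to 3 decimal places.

Posterior probability ≈ 0.225

P(red|Jar 1) = 0.7778; P(red|Jar 2) = 0.4375; P(red|Jar 3) = 0.7273.
Prior × likelihood for each source: 0.333333·0.7778=0.2593, 0.333333·0.4375=0.1458, 0.333333·0.7273=0.2424. Summing gives P(red) = 0.64752.
P(Jar 2 | red) = 0.1458 / 0.64752 = 0.225.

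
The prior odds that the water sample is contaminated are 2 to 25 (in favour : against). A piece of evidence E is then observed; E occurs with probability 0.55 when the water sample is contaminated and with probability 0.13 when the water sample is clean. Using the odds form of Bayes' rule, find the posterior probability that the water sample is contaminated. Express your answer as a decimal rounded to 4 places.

Prior odds = 2/25 = 0.080000. In log-odds, ln(0.080000) = -2.5257.
Add log likelihood ratio: ln(4.2308) = 1.4424.
Posterior log-odds = -1.0833, so posterior odds = exp(-1.0833) = 0.33846. Converting, P(H|E) = 0.33846/1.3385 = 0.2529.

Posterior probability ≈ 0.2529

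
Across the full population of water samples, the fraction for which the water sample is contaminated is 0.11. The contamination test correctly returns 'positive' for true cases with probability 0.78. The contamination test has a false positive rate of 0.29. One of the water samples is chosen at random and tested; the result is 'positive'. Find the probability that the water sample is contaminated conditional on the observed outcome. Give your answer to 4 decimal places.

P(H | E) ≈ 0.2495

Let H be the event that the water sample is contaminated. P(H) = 0.11, so P(¬H) = 0.89. With E the 'positive' result, P(E|H) = 0.78 and P(E|¬H) = 0.29.
P(E) = 0.78·0.11 + 0.29·0.89 = 0.085800 + 0.25810 = 0.34390.
By Bayes' theorem, P(H|E) = 0.085800 / 0.34390 = 0.2495.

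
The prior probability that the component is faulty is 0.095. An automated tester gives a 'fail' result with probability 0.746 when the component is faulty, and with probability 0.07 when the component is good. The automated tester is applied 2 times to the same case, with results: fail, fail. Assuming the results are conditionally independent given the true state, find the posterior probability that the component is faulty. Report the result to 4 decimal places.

Posterior P(H) ≈ 0.9226

Let H be the event that the component is faulty; start with P(H) = 0.095. P('fail'|H) = 0.746, P('fail'|¬H) = 0.07.
Update on result 1 ('fail'): P(H) ← 0.746·0.0950 / (0.746·0.0950 + 0.07·0.9050) = 0.070870/0.13422 = 0.5280.
Update on result 2 ('fail'): P(H) ← 0.746·0.5280 / (0.746·0.5280 + 0.07·0.4720) = 0.39390/0.42694 = 0.9226.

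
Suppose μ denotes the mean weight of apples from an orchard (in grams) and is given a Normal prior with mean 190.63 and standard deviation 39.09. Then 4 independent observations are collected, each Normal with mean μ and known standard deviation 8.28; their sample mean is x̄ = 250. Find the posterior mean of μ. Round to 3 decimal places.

Posterior mean ≈ 249.341

With known σ, the Normal prior is conjugate. Weight on the data is w = (n/σ²)/(n/σ² + 1/τ₀²) = 0.0583444/(0.0583444+0.00065444) = 0.98891.
Posterior mean = w·x̄ + (1−w)·μ₀ = 0.98891·250 + 0.011092·190.63 = 249.341.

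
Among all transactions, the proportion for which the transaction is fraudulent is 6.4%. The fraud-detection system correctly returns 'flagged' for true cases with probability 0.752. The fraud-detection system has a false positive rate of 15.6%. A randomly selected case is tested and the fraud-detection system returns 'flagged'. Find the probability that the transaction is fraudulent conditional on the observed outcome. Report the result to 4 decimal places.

P(H | E) ≈ 0.2479

Write H for 'the transaction is fraudulent'. Prior odds H:¬H = 0.064/0.936 = 0.068376. For the 'flagged' outcome, the likelihood ratio is 0.752/0.156 = 4.8205.
Posterior odds = 0.068376 × 4.8205 = 0.32961, so P(H|E) = 0.32961/(1+0.32961) = 0.2479.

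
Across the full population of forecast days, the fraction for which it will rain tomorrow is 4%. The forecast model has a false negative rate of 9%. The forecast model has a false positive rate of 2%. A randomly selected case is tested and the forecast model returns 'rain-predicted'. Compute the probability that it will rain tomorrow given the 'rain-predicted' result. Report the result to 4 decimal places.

P(H | E) ≈ 0.6547

Write H for 'it will rain tomorrow'. Prior odds H:¬H = 0.04/0.96 = 0.041667. For the 'rain-predicted' outcome, the likelihood ratio is 0.91/0.02 = 45.500.
Posterior odds = 0.041667 × 45.500 = 1.8958, so P(H|E) = 1.8958/(1+1.8958) = 0.6547.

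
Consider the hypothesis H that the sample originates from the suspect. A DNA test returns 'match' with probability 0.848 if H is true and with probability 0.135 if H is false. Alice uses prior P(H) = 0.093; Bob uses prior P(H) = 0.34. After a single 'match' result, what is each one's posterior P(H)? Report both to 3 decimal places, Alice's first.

Alice: 0.392; Bob: 0.764

P('+'|H) = 0.848, P('+'|¬H) = 0.135.
Alice: numerator 0.848·0.093 = 0.078864; evidence = 0.078864+0.135·0.907 = 0.20131; posterior = 0.392.
Bob: numerator 0.848·0.34 = 0.28832; evidence = 0.28832+0.135·0.66 = 0.37742; posterior = 0.764.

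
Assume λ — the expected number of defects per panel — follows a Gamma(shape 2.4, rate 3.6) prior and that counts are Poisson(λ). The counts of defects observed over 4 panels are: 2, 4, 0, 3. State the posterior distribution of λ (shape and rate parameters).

The Poisson likelihood adds the total count to the shape and the number of exposure periods to the rate. Here ∑xᵢ = 9 and n = 4, so shape 2.4→11.4 and rate 3.6→7.6.

Posterior: Gamma(shape=11.4, rate=7.6)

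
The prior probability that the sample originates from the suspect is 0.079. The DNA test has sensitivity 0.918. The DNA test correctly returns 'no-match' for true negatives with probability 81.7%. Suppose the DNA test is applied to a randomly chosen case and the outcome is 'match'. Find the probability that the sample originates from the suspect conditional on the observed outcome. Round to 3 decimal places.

P(H | E) ≈ 0.301

Let H be the event that the sample originates from the suspect. P(H) = 0.079, so P(¬H) = 0.921. With E the 'match' result, P(E|H) = 0.918 and P(E|¬H) = 0.183.
P(E) = 0.918·0.079 + 0.183·0.921 = 0.072522 + 0.16854 = 0.24107.
By Bayes' theorem, P(H|E) = 0.072522 / 0.24107 = 0.301.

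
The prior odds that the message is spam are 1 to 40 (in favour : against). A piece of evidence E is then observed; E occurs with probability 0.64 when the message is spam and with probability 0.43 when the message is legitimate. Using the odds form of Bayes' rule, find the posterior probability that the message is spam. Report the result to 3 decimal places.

Posterior probability ≈ 0.036

Prior odds = 1/40 = 0.025000.
Likelihood ratio for E = 0.64/0.43 = 1.4884.
Posterior odds = prior odds × LR = 0.037209.
Posterior probability = odds/(1+odds) = 0.037209/1.0372 = 0.036.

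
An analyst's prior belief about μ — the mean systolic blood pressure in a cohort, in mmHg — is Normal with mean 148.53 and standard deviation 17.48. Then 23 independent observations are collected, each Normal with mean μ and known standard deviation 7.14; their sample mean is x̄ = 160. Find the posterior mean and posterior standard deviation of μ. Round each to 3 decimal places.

With known σ, the Normal prior is conjugate. Weight on the data is w = (n/σ²)/(n/σ² + 1/τ₀²) = 0.451161/(0.451161+0.00327278) = 0.99280.
Posterior mean = w·x̄ + (1−w)·μ₀ = 0.99280·160 + 0.0072019·148.53 = 159.917. Posterior variance = 1/(0.451161+0.00327278) = 2.20054, so SD = 1.483.

Posterior mean ≈ 159.917; posterior SD ≈ 1.483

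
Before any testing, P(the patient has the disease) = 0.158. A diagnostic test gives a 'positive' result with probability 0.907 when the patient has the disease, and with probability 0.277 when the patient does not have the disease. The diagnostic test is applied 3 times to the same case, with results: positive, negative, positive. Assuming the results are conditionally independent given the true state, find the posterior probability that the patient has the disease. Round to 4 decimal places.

Posterior P(H) ≈ 0.2056

Let H be the event that the patient has the disease; start with P(H) = 0.158. P('positive'|H) = 0.907, P('positive'|¬H) = 0.277.
Update on result 1 ('positive'): P(H) ← 0.907·0.1580 / (0.907·0.1580 + 0.277·0.8420) = 0.14331/0.37654 = 0.3806.
Update on result 2 ('negative'): P(H) ← 0.093·0.3806 / (0.093·0.3806 + 0.723·0.6194) = 0.035395/0.48323 = 0.0732.
Update on result 3 ('positive'): P(H) ← 0.907·0.0732 / (0.907·0.0732 + 0.277·0.9268) = 0.066434/0.32314 = 0.2056.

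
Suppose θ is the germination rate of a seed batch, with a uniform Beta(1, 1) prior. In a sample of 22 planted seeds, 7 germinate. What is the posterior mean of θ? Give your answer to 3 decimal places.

Observing 7 successes and 15 failures updates Beta(1, 1) by adding the success and failure counts to the two shape parameters: α = 1+7 = 8, β = 1+15 = 16.
E[θ | data] = 8/(8+16) = 0.333.

Posterior mean ≈ 0.333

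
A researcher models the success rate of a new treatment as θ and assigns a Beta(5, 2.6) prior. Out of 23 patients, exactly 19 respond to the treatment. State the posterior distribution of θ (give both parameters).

Posterior: Beta(24, 6.6)

Observing 19 successes and 4 failures updates Beta(5, 2.6) by adding the success and failure counts to the two shape parameters: α = 5+19 = 24, β = 2.6+4 = 6.6.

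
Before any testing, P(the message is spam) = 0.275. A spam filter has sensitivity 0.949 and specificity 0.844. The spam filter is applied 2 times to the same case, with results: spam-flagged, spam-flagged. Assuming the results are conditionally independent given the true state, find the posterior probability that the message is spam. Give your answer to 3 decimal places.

Posterior P(H) ≈ 0.933

With H the event that the message is spam, the joint likelihood of the observed sequence is P(data|H) = 0.949·0.949 = 0.90060 and P(data|¬H) = 0.156·0.156 = 0.024336.
Bayes: P(H|data) = 0.275·0.90060 / (0.275·0.90060 + 0.725·0.024336) = 0.24767/0.26531 = 0.9335.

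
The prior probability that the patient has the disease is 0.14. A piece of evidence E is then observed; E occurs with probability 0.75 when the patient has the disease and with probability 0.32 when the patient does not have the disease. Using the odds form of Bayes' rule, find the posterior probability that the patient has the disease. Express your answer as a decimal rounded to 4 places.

Posterior probability ≈ 0.2762

Prior odds = 0.14/(1−0.14) = 0.16279.
Likelihood ratio for E = 0.75/0.32 = 2.3438.
Posterior odds = prior odds × LR = 0.38154.
Posterior probability = odds/(1+odds) = 0.38154/1.3815 = 0.2762.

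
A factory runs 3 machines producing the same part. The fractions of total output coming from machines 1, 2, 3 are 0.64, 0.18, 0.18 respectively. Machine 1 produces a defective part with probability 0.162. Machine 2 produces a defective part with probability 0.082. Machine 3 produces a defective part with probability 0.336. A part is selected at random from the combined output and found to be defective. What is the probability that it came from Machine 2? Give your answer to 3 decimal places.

Posterior probability ≈ 0.082

Tabulate prior·likelihood by source: [1] prior 0.64, lik 0.162, product 0.1037; [2] prior 0.18, lik 0.082, product 0.01476; [3] prior 0.18, lik 0.336, product 0.06048.
Normalizing constant = 0.17892; the posterior for Machine 2 is its product over the sum, 0.01476/0.17892 = 0.082.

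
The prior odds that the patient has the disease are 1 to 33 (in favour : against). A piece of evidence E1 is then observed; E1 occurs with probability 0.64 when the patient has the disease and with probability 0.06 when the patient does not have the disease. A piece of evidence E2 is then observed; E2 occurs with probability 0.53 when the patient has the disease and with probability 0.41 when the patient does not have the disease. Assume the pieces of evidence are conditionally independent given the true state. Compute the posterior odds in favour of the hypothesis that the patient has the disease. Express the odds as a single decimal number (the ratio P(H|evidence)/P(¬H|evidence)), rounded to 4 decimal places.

Prior odds = 1/33 = 0.030303. In log-odds, ln(0.030303) = -3.4965.
Add log likelihood ratios: ln(10.667) + ln(1.2927) = 2.6238.
Posterior log-odds = -0.87266, so posterior odds = exp(-0.87266) = 0.41784.

Posterior odds ≈ 0.4178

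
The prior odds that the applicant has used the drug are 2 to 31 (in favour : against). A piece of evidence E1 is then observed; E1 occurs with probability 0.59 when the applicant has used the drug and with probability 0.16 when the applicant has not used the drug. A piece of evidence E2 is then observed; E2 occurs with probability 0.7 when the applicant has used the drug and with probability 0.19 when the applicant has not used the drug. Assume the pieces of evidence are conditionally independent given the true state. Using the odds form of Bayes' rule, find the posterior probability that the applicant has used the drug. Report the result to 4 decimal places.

Prior odds = 2/31 = 0.064516.
Likelihood ratio for E1 = 0.59/0.16 = 3.6875.
Likelihood ratio for E2 = 0.7/0.19 = 3.6842.
Posterior odds = prior odds × LR₁ × LR₂ = 0.87649.
Posterior probability = odds/(1+odds) = 0.87649/1.8765 = 0.4671.

Posterior probability ≈ 0.4671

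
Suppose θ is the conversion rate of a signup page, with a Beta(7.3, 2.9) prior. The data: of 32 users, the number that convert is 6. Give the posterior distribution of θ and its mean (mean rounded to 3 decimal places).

The binomial likelihood is conjugate to the Beta prior: with 6 successes and 26 failures, the posterior is Beta(7.3+6, 2.9+26) = Beta(13.3, 28.9).
Posterior mean = α/(α+β) = 13.3/42.2 = 0.315.

Posterior: Beta(13.3, 28.9); mean ≈ 0.315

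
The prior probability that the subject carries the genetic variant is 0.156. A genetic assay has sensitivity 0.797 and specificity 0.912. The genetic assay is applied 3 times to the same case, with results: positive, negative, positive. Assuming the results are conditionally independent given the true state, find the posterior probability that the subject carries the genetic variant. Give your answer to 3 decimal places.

With H the event that the subject carries the genetic variant, the joint likelihood of the observed sequence is P(data|H) = 0.797·0.203·0.797 = 0.12895 and P(data|¬H) = 0.088·0.912·0.088 = 0.0070625.
Bayes: P(H|data) = 0.156·0.12895 / (0.156·0.12895 + 0.844·0.0070625) = 0.020116/0.026077 = 0.7714.

Posterior P(H) ≈ 0.771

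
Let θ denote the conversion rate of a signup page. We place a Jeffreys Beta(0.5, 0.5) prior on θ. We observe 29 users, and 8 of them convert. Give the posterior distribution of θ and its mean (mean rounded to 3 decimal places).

Posterior: Beta(8.5, 21.5); mean ≈ 0.283

The binomial likelihood is conjugate to the Beta prior: with 8 successes and 21 failures, the posterior is Beta(0.5+8, 0.5+21) = Beta(8.5, 21.5).
Posterior mean = α/(α+β) = 8.5/30 = 0.283.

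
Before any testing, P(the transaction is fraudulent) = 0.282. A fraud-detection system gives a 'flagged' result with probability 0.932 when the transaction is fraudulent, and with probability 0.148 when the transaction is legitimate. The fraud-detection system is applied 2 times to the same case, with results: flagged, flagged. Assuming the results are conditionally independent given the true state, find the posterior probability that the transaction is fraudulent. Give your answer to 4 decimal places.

Let H be the event that the transaction is fraudulent; start with P(H) = 0.282. P('flagged'|H) = 0.932, P('flagged'|¬H) = 0.148.
Update on result 1 ('flagged'): P(H) ← 0.932·0.2820 / (0.932·0.2820 + 0.148·0.7180) = 0.26282/0.36909 = 0.7121.
Update on result 2 ('flagged'): P(H) ← 0.932·0.7121 / (0.932·0.7121 + 0.148·0.2879) = 0.66367/0.70628 = 0.9397.

Posterior P(H) ≈ 0.9397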